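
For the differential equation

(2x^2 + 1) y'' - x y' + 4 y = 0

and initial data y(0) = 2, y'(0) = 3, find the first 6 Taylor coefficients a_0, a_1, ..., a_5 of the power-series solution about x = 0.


Ansatz: y(x) = sum_{n>=0} a_n x^n, so y'(x) = sum_{n>=1} n a_n x^(n-1) and y''(x) = sum_{n>=2} n(n-1) a_n x^(n-2).
Substitute into P(x) y'' + Q(x) y' + R(x) y = 0 with P(x) = 2x^2 + 1, Q(x) = -x, R(x) = 4, and match powers of x.
Initial conditions: a_0 = 2, a_1 = 3.
Setting the coefficient of each power of x to zero and solving order by order (substituting the coefficients already found):
  x^0: 2 a_2 + 4 a_0 = 0  ->  2 a_2 = -4 a_0 = -8  ->  a_2 = -4
  x^1: 6 a_3 + 3 a_1 = 0  ->  6 a_3 = -3 a_1 = -9  ->  a_3 = -3/2
  x^2: 12 a_4 + 6 a_2 = 0  ->  12 a_4 = -6 a_2 = 24  ->  a_4 = 2
  x^3: 20 a_5 + 13 a_3 = 0  ->  20 a_5 = -13 a_3 = 39/2  ->  a_5 = 39/40
Truncated series: y(x) = 2 + 3 x - 4 x^2 - (3/2) x^3 + 2 x^4 + (39/40) x^5 + O(x^6).

a_0 = 2; a_1 = 3; a_2 = -4; a_3 = -3/2; a_4 = 2; a_5 = 39/40


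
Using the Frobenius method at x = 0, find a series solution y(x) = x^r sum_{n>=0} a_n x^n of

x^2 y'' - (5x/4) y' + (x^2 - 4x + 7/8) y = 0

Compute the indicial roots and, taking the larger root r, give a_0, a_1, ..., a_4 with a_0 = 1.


Write in Frobenius form y'' + (p(x)/x) y' + (q(x)/x^2) y = 0:
  p(x) = -5/4,  q(x) = x^2 - 4x + 7/8.
Indicial equation: r(r-1) + (-5/4) r + (7/8) = 0 -> roots r_1 = 7/4, r_2 = 1/2.
Take r = r_1 = 7/4. Let y(x) = x^r sum_{n>=0} a_n x^n with a_0 = 1.
Substitute y = x^r sum a_n x^n and match x^{r+n}. The recurrence is
  D(n) a_n - 4 a_{n-1} + 1 a_{n-2} = 0,  where D(n) = (r+n)(r+n-1) + (-5/4)(r+n) + (7/8).
  a_n = [4 a_{n-1} - 1 a_{n-2}] / D(n).
Since the indicial polynomial factors as (r - r_1)(r - r_2), D(n) = (r_1 + n - r_1)(r_1 + n - r_2) = n(n + 5/4).
Evaluating step by step (a_0 = 1):
  n = 1: D(1) = 1(1 + 5/4) = 9/4; numerator = 4(1) = 4; a_1 = (4)/(9/4) = 16/9
  n = 2: D(2) = 2(2 + 5/4) = 13/2; numerator = 4(16/9) - 1(1) = 55/9; a_2 = (55/9)/(13/2) = 110/117
  n = 3: D(3) = 3(3 + 5/4) = 51/4; numerator = 4(110/117) - 1(16/9) = 232/117; a_3 = (232/117)/(51/4) = 928/5967
  n = 4: D(4) = 4(4 + 5/4) = 21; numerator = 4(928/5967) - 1(110/117) = -146/459; a_4 = (-146/459)/(21) = -146/9639

r = 7/4; a_0 = 1; a_1 = 16/9; a_2 = 110/117; a_3 = 928/5967; a_4 = -146/9639


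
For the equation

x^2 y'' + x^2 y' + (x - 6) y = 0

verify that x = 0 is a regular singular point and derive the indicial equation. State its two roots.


Divide by x^2 to reach normal form y'' + P_1(x) y' + P_2(x) y = 0 with P_1(x) = 1 and P_2(x) = 1/x - 6/x^2.
x = 0 is a singular point because the y-coefficient 1/x - 6/x^2 has a pole at x = 0.
It is a regular singular point because x P_1(x) = p(x) = x and x^2 P_2(x) = q(x) = x - 6 are polynomials, hence analytic at x = 0.
p(0) = 0,  q(0) = -6.
Indicial equation: r(r-1) + p(0) r + q(0) = 0, i.e. r^2 + (p(0) - 1) r + q(0) = 0, i.e. r^2 - 1 r - 6 = 0.
Discriminant: (-1)^2 - 4(-6) = 25, so r = (1 ± 5)/2.
Solving: r_1 = 3, r_2 = -2.

indicial: r^2 - 1 r - 6 = 0; roots r_1 = 3, r_2 = -2


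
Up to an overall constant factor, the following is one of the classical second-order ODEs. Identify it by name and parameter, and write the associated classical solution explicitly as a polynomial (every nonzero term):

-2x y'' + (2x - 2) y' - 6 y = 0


All three coefficients share the factor -2; dividing through by -2 gives  x y'' + (1 - x) y' + 3 y = 0.
This matches the Laguerre equation x y'' + (1 - x) y' + n y = 0 with n = 3; the polynomial solution is L_3(x).
With y = sum_k a_k x^k, matching x^k gives (k+1)k a_{k+1} + (k+1) a_{k+1} - k a_k + n a_k = 0, i.e. (k+1)^2 a_{k+1} = (k - n) a_k = (k - 3) a_k. The right side vanishes at k = 3, so the series terminates at degree 3.
Standard normalization L_n(0) = 1 gives a_0 = 1. Work upward with a_{k+1} = (k - 3) a_k / (k+1)^2:
  a_1 = (0 - 3)(1) / 1^2 = -3/1 = -3
  a_2 = (1 - 3)(-3) / 2^2 = 6/4 = 3/2
  a_3 = (2 - 3)(3/2) / 3^2 = (-3/2)/9 = -1/6
Hence L_3(x) = -x^3/6 + 3 x^2/2 - 3 x + 1.

L_3(x); series = -x^3/6 + 3 x^2/2 - 3 x + 1


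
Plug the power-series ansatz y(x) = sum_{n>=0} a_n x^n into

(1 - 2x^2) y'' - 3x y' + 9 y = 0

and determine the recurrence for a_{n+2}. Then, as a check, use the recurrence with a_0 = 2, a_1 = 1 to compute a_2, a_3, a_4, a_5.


Substitute y = sum_n a_n x^n.
(1 - 2 x^2) y'' contributes (n+2)(n+1) a_{n+2} - 2 n(n-1) a_n at x^n.
-3 x y'(x) contributes -3 n a_n at x^n.
9 y(x) contributes 9 a_n at x^n.
Matching x^n: (n+2)(n+1) a_{n+2} + (-2 n(n-1) - 3 n + 9) a_n = 0.
Thus a_{n+2} = (2 n(n-1) + 3 n - 9) / ((n+1)(n+2)) * a_n.

Check with a_0 = 2, a_1 = 1 (apply the recurrence for n = 0, 1, 2, 3): a_0 = 2, a_1 = 1, a_2 = -9, a_3 = -1, a_4 = -3/4, a_5 = -3/5.

a_(n+2) = (2 n(n-1) + 3 n - 9) / ((n+1)(n+2)) * a_n; check: a_0 = 2, a_1 = 1, a_2 = -9, a_3 = -1, a_4 = -3/4, a_5 = -3/5


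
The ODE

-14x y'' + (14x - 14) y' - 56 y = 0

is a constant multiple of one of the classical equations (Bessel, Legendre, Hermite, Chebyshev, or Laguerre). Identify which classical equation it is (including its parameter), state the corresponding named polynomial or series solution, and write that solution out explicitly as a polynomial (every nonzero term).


All three coefficients share the factor -14; dividing through by -14 gives  x y'' + (1 - x) y' + 4 y = 0.
This matches the Laguerre equation x y'' + (1 - x) y' + n y = 0 with n = 4; the polynomial solution is L_4(x).
With y = sum_k a_k x^k, matching x^k gives (k+1)k a_{k+1} + (k+1) a_{k+1} - k a_k + n a_k = 0, i.e. (k+1)^2 a_{k+1} = (k - n) a_k = (k - 4) a_k. The right side vanishes at k = 4, so the series terminates at degree 4.
Standard normalization L_n(0) = 1 gives a_0 = 1. Work upward with a_{k+1} = (k - 4) a_k / (k+1)^2:
  a_1 = (0 - 4)(1) / 1^2 = -4/1 = -4
  a_2 = (1 - 4)(-4) / 2^2 = 12/4 = 3
  a_3 = (2 - 4)(3) / 3^2 = -6/9 = -2/3
  a_4 = (3 - 4)(-2/3) / 4^2 = (2/3)/16 = 1/24
Hence L_4(x) = x^4/24 - 2 x^3/3 + 3 x^2 - 4 x + 1.

L_4(x); series = x^4/24 - 2 x^3/3 + 3 x^2 - 4 x + 1


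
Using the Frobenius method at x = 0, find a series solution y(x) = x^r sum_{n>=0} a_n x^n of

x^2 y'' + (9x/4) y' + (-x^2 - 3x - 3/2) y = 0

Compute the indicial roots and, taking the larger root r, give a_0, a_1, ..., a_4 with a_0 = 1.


Write in Frobenius form y'' + (p(x)/x) y' + (q(x)/x^2) y = 0:
  p(x) = 9/4,  q(x) = -x^2 - 3x - 3/2.
Indicial equation: r(r-1) + (9/4) r + (-3/2) = 0 -> roots r_1 = 3/4, r_2 = -2.
Take r = r_1 = 3/4. Let y(x) = x^r sum_{n>=0} a_n x^n with a_0 = 1.
Substitute y = x^r sum a_n x^n and match x^{r+n}. The recurrence is
  D(n) a_n - 3 a_{n-1} - 1 a_{n-2} = 0,  where D(n) = (r+n)(r+n-1) + (9/4)(r+n) + (-3/2).
  a_n = [3 a_{n-1} + 1 a_{n-2}] / D(n).
Since the indicial polynomial factors as (r - r_1)(r - r_2), D(n) = (r_1 + n - r_1)(r_1 + n - r_2) = n(n + 11/4).
Evaluating step by step (a_0 = 1):
  n = 1: D(1) = 1(1 + 11/4) = 15/4; numerator = 3(1) = 3; a_1 = (3)/(15/4) = 4/5
  n = 2: D(2) = 2(2 + 11/4) = 19/2; numerator = 3(4/5) + 1(1) = 17/5; a_2 = (17/5)/(19/2) = 34/95
  n = 3: D(3) = 3(3 + 11/4) = 69/4; numerator = 3(34/95) + 1(4/5) = 178/95; a_3 = (178/95)/(69/4) = 712/6555
  n = 4: D(4) = 4(4 + 11/4) = 27; numerator = 3(712/6555) + 1(34/95) = 1494/2185; a_4 = (1494/2185)/(27) = 166/6555

r = 3/4; a_0 = 1; a_1 = 4/5; a_2 = 34/95; a_3 = 712/6555; a_4 = 166/6555


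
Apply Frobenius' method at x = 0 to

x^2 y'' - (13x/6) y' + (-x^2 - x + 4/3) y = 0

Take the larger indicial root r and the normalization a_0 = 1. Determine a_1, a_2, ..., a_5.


Write in Frobenius form y'' + (p(x)/x) y' + (q(x)/x^2) y = 0:
  p(x) = -13/6,  q(x) = -x^2 - x + 4/3.
Indicial equation: r(r-1) + (-13/6) r + (4/3) = 0 -> roots r_1 = 8/3, r_2 = 1/2.
Take r = r_1 = 8/3. Let y(x) = x^r sum_{n>=0} a_n x^n with a_0 = 1.
Substitute y = x^r sum a_n x^n and match x^{r+n}. The recurrence is
  D(n) a_n - 1 a_{n-1} - 1 a_{n-2} = 0,  where D(n) = (r+n)(r+n-1) + (-13/6)(r+n) + (4/3).
  a_n = [1 a_{n-1} + 1 a_{n-2}] / D(n).
Since the indicial polynomial factors as (r - r_1)(r - r_2), D(n) = (r_1 + n - r_1)(r_1 + n - r_2) = n(n + 13/6).
Evaluating step by step (a_0 = 1):
  n = 1: D(1) = 1(1 + 13/6) = 19/6; numerator = 1(1) = 1; a_1 = (1)/(19/6) = 6/19
  n = 2: D(2) = 2(2 + 13/6) = 25/3; numerator = 1(6/19) + 1(1) = 25/19; a_2 = (25/19)/(25/3) = 3/19
  n = 3: D(3) = 3(3 + 13/6) = 31/2; numerator = 1(3/19) + 1(6/19) = 9/19; a_3 = (9/19)/(31/2) = 18/589
  n = 4: D(4) = 4(4 + 13/6) = 74/3; numerator = 1(18/589) + 1(3/19) = 111/589; a_4 = (111/589)/(74/3) = 9/1178
  n = 5: D(5) = 5(5 + 13/6) = 215/6; numerator = 1(9/1178) + 1(18/589) = 45/1178; a_5 = (45/1178)/(215/6) = 27/25327

r = 8/3; a_0 = 1; a_1 = 6/19; a_2 = 3/19; a_3 = 18/589; a_4 = 9/1178; a_5 = 27/25327


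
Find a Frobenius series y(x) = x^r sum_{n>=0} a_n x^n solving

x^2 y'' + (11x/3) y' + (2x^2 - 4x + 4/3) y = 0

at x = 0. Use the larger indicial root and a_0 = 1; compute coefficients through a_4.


Write in Frobenius form y'' + (p(x)/x) y' + (q(x)/x^2) y = 0:
  p(x) = 11/3,  q(x) = 2x^2 - 4x + 4/3.
Indicial equation: r(r-1) + (11/3) r + (4/3) = 0 -> roots r_1 = -2/3, r_2 = -2.
Take r = r_1 = -2/3. Let y(x) = x^r sum_{n>=0} a_n x^n with a_0 = 1.
Substitute y = x^r sum a_n x^n and match x^{r+n}. The recurrence is
  D(n) a_n - 4 a_{n-1} + 2 a_{n-2} = 0,  where D(n) = (r+n)(r+n-1) + (11/3)(r+n) + (4/3).
  a_n = [4 a_{n-1} - 2 a_{n-2}] / D(n).
Since the indicial polynomial factors as (r - r_1)(r - r_2), D(n) = (r_1 + n - r_1)(r_1 + n - r_2) = n(n + 4/3).
Evaluating step by step (a_0 = 1):
  n = 1: D(1) = 1(1 + 4/3) = 7/3; numerator = 4(1) = 4; a_1 = (4)/(7/3) = 12/7
  n = 2: D(2) = 2(2 + 4/3) = 20/3; numerator = 4(12/7) - 2(1) = 34/7; a_2 = (34/7)/(20/3) = 51/70
  n = 3: D(3) = 3(3 + 4/3) = 13; numerator = 4(51/70) - 2(12/7) = -18/35; a_3 = (-18/35)/(13) = -18/455
  n = 4: D(4) = 4(4 + 4/3) = 64/3; numerator = 4(-18/455) - 2(51/70) = -21/13; a_4 = (-21/13)/(64/3) = -63/832

r = -2/3; a_0 = 1; a_1 = 12/7; a_2 = 51/70; a_3 = -18/455; a_4 = -63/832


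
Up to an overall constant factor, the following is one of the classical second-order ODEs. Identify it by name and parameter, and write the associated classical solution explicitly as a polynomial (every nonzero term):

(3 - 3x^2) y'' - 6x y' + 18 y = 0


All three coefficients share the factor 3; dividing through by 3 gives  (1 - x^2) y'' - 2x y' + 6 y = 0.
This matches the Legendre equation (1 - x^2) y'' - 2x y' + n(n+1) y = 0 (note the -2x y' term) with n(n+1) = 6, so n = 2; the polynomial solution is P_2(x).
With y = sum_k a_k x^k, matching x^k gives (k+2)(k+1) a_{k+2} = [k(k+1) - n(n+1)] a_k = (k - 2)(k + 3) a_k. The right side vanishes at k = 2, so the series with the parity of 2 terminates at degree 2.
Standard normalization (P_n(1) = 1): leading coefficient (2n)!/(2^n (n!)^2) = 24/(4*4) = 3/2, so a_2 = 3/2. Work downward with a_k = (k+1)(k+2) a_{k+2} / ((k - 2)(k + 3)):
  a_0 = (1)(2)(3/2) / ((0 - 2)(0 + 3)) = 3/(-6) = -1/2
Hence P_2(x) = 3 x^2/2 - 1/2.

P_2(x); series = 3 x^2/2 - 1/2


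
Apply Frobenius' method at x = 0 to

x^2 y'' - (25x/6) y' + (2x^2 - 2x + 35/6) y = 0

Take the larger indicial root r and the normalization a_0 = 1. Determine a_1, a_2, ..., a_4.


Write in Frobenius form y'' + (p(x)/x) y' + (q(x)/x^2) y = 0:
  p(x) = -25/6,  q(x) = 2x^2 - 2x + 35/6.
Indicial equation: r(r-1) + (-25/6) r + (35/6) = 0 -> roots r_1 = 7/2, r_2 = 5/3.
Take r = r_1 = 7/2. Let y(x) = x^r sum_{n>=0} a_n x^n with a_0 = 1.
Substitute y = x^r sum a_n x^n and match x^{r+n}. The recurrence is
  D(n) a_n - 2 a_{n-1} + 2 a_{n-2} = 0,  where D(n) = (r+n)(r+n-1) + (-25/6)(r+n) + (35/6).
  a_n = [2 a_{n-1} - 2 a_{n-2}] / D(n).
Since the indicial polynomial factors as (r - r_1)(r - r_2), D(n) = (r_1 + n - r_1)(r_1 + n - r_2) = n(n + 11/6).
Evaluating step by step (a_0 = 1):
  n = 1: D(1) = 1(1 + 11/6) = 17/6; numerator = 2(1) = 2; a_1 = (2)/(17/6) = 12/17
  n = 2: D(2) = 2(2 + 11/6) = 23/3; numerator = 2(12/17) - 2(1) = -10/17; a_2 = (-10/17)/(23/3) = -30/391
  n = 3: D(3) = 3(3 + 11/6) = 29/2; numerator = 2(-30/391) - 2(12/17) = -36/23; a_3 = (-36/23)/(29/2) = -72/667
  n = 4: D(4) = 4(4 + 11/6) = 70/3; numerator = 2(-72/667) - 2(-30/391) = -708/11339; a_4 = (-708/11339)/(70/3) = -1062/396865

r = 7/2; a_0 = 1; a_1 = 12/17; a_2 = -30/391; a_3 = -72/667; a_4 = -1062/396865


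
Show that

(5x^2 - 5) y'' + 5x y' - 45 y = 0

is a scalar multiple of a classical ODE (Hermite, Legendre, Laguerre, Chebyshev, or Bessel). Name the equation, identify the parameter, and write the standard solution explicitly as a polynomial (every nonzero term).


All three coefficients share the factor -5; dividing through by -5 gives  (1 - x^2) y'' - x y' + 9 y = 0.
This matches the Chebyshev equation (1 - x^2) y'' - x y' + n^2 y = 0 (note the -x y' term, not -2x y') with n^2 = 9, so n = 3; the polynomial solution is T_3(x).
With y = sum_k a_k x^k, matching x^k gives (k+2)(k+1) a_{k+2} = (k^2 - n^2) a_k = (k - 3)(k + 3) a_k. The right side vanishes at k = 3, so the series with the parity of 3 terminates at degree 3.
Standard normalization: leading coefficient of T_n is 2^(n-1), so a_3 = 2^2 = 4. Work downward with a_k = (k+1)(k+2) a_{k+2} / ((k - 3)(k + 3)):
  a_1 = (2)(3)(4) / ((1 - 3)(1 + 3)) = 24/(-8) = -3
Hence T_3(x) = 4 x^3 - 3 x.

T_3(x); series = 4 x^3 - 3 x


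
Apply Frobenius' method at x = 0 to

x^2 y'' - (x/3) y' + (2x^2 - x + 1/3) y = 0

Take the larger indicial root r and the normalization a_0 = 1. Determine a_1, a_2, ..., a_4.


Write in Frobenius form y'' + (p(x)/x) y' + (q(x)/x^2) y = 0:
  p(x) = -1/3,  q(x) = 2x^2 - x + 1/3.
Indicial equation: r(r-1) + (-1/3) r + (1/3) = 0 -> roots r_1 = 1, r_2 = 1/3.
Take r = r_1 = 1. Let y(x) = x^r sum_{n>=0} a_n x^n with a_0 = 1.
Substitute y = x^r sum a_n x^n and match x^{r+n}. The recurrence is
  D(n) a_n - 1 a_{n-1} + 2 a_{n-2} = 0,  where D(n) = (r+n)(r+n-1) + (-1/3)(r+n) + (1/3).
  a_n = [1 a_{n-1} - 2 a_{n-2}] / D(n).
Since the indicial polynomial factors as (r - r_1)(r - r_2), D(n) = (r_1 + n - r_1)(r_1 + n - r_2) = n(n + 2/3).
Evaluating step by step (a_0 = 1):
  n = 1: D(1) = 1(1 + 2/3) = 5/3; numerator = 1(1) = 1; a_1 = (1)/(5/3) = 3/5
  n = 2: D(2) = 2(2 + 2/3) = 16/3; numerator = 1(3/5) - 2(1) = -7/5; a_2 = (-7/5)/(16/3) = -21/80
  n = 3: D(3) = 3(3 + 2/3) = 11; numerator = 1(-21/80) - 2(3/5) = -117/80; a_3 = (-117/80)/(11) = -117/880
  n = 4: D(4) = 4(4 + 2/3) = 56/3; numerator = 1(-117/880) - 2(-21/80) = 69/176; a_4 = (69/176)/(56/3) = 207/9856

r = 1; a_0 = 1; a_1 = 3/5; a_2 = -21/80; a_3 = -117/880; a_4 = 207/9856


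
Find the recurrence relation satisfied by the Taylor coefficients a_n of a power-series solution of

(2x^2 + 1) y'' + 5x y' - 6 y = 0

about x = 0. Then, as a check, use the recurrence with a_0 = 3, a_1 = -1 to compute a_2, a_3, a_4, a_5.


Substitute y = sum_n a_n x^n.
(1 + 2 x^2) y'' contributes (n+2)(n+1) a_{n+2} + 2 n(n-1) a_n at x^n.
5 x y'(x) contributes 5 n a_n at x^n.
-6 y(x) contributes -6 a_n at x^n.
Matching x^n: (n+2)(n+1) a_{n+2} + (2 n(n-1) + 5 n - 6) a_n = 0.
Thus a_{n+2} = (-2 n(n-1) - 5 n + 6) / ((n+1)(n+2)) * a_n.

Check with a_0 = 3, a_1 = -1 (apply the recurrence for n = 0, 1, 2, 3): a_0 = 3, a_1 = -1, a_2 = 9, a_3 = -1/6, a_4 = -6, a_5 = 7/40.

a_(n+2) = (-2 n(n-1) - 5 n + 6) / ((n+1)(n+2)) * a_n; check: a_0 = 3, a_1 = -1, a_2 = 9, a_3 = -1/6, a_4 = -6, a_5 = 7/40


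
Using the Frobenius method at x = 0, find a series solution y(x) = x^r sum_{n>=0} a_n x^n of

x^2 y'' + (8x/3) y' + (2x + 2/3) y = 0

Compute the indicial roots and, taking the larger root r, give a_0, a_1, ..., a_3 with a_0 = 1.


Write in Frobenius form y'' + (p(x)/x) y' + (q(x)/x^2) y = 0:
  p(x) = 8/3,  q(x) = 2x + 2/3.
Indicial equation: r(r-1) + (8/3) r + (2/3) = 0 -> roots r_1 = -2/3, r_2 = -1.
Take r = r_1 = -2/3. Let y(x) = x^r sum_{n>=0} a_n x^n with a_0 = 1.
Substitute y = x^r sum a_n x^n and match x^{r+n}. The recurrence is
  D(n) a_n + 2 a_{n-1} = 0,  where D(n) = (r+n)(r+n-1) + (8/3)(r+n) + (2/3).
  a_n = -2 / D(n) * a_{n-1}.
Since the indicial polynomial factors as (r - r_1)(r - r_2), D(n) = (r_1 + n - r_1)(r_1 + n - r_2) = n(n + 1/3).
Evaluating step by step (a_0 = 1):
  n = 1: D(1) = 1(1 + 1/3) = 4/3; numerator = -2(1) = -2; a_1 = (-2)/(4/3) = -3/2
  n = 2: D(2) = 2(2 + 1/3) = 14/3; numerator = -2(-3/2) = 3; a_2 = (3)/(14/3) = 9/14
  n = 3: D(3) = 3(3 + 1/3) = 10; numerator = -2(9/14) = -9/7; a_3 = (-9/7)/(10) = -9/70

r = -2/3; a_0 = 1; a_1 = -3/2; a_2 = 9/14; a_3 = -9/70


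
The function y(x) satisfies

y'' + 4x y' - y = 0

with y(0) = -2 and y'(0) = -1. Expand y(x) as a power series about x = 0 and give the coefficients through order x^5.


Ansatz: y(x) = sum_{n>=0} a_n x^n, so y'(x) = sum_{n>=1} n a_n x^(n-1) and y''(x) = sum_{n>=2} n(n-1) a_n x^(n-2).
Substitute into P(x) y'' + Q(x) y' + R(x) y = 0 with P(x) = 1, Q(x) = 4x, R(x) = -1, and match powers of x.
Initial conditions: a_0 = -2, a_1 = -1.
Setting the coefficient of each power of x to zero and solving order by order (substituting the coefficients already found):
  x^0: 2 a_2 - a_0 = 0  ->  2 a_2 = a_0 = -2  ->  a_2 = -1
  x^1: 6 a_3 + 3 a_1 = 0  ->  6 a_3 = -3 a_1 = 3  ->  a_3 = 1/2
  x^2: 12 a_4 + 7 a_2 = 0  ->  12 a_4 = -7 a_2 = 7  ->  a_4 = 7/12
  x^3: 20 a_5 + 11 a_3 = 0  ->  20 a_5 = -11 a_3 = -11/2  ->  a_5 = -11/40
Truncated series: y(x) = -2 - x - x^2 + (1/2) x^3 + (7/12) x^4 - (11/40) x^5 + O(x^6).

a_0 = -2; a_1 = -1; a_2 = -1; a_3 = 1/2; a_4 = 7/12; a_5 = -11/40


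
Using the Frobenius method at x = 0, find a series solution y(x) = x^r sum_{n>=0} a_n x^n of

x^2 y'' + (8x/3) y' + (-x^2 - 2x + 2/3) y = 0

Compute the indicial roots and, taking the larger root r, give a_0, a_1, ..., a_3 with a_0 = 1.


Write in Frobenius form y'' + (p(x)/x) y' + (q(x)/x^2) y = 0:
  p(x) = 8/3,  q(x) = -x^2 - 2x + 2/3.
Indicial equation: r(r-1) + (8/3) r + (2/3) = 0 -> roots r_1 = -2/3, r_2 = -1.
Take r = r_1 = -2/3. Let y(x) = x^r sum_{n>=0} a_n x^n with a_0 = 1.
Substitute y = x^r sum a_n x^n and match x^{r+n}. The recurrence is
  D(n) a_n - 2 a_{n-1} - 1 a_{n-2} = 0,  where D(n) = (r+n)(r+n-1) + (8/3)(r+n) + (2/3).
  a_n = [2 a_{n-1} + 1 a_{n-2}] / D(n).
Since the indicial polynomial factors as (r - r_1)(r - r_2), D(n) = (r_1 + n - r_1)(r_1 + n - r_2) = n(n + 1/3).
Evaluating step by step (a_0 = 1):
  n = 1: D(1) = 1(1 + 1/3) = 4/3; numerator = 2(1) = 2; a_1 = (2)/(4/3) = 3/2
  n = 2: D(2) = 2(2 + 1/3) = 14/3; numerator = 2(3/2) + 1(1) = 4; a_2 = (4)/(14/3) = 6/7
  n = 3: D(3) = 3(3 + 1/3) = 10; numerator = 2(6/7) + 1(3/2) = 45/14; a_3 = (45/14)/(10) = 9/28

r = -2/3; a_0 = 1; a_1 = 3/2; a_2 = 6/7; a_3 = 9/28


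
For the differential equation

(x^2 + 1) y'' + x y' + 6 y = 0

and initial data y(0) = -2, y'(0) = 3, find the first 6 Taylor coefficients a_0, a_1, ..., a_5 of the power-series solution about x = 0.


Ansatz: y(x) = sum_{n>=0} a_n x^n, so y'(x) = sum_{n>=1} n a_n x^(n-1) and y''(x) = sum_{n>=2} n(n-1) a_n x^(n-2).
Substitute into P(x) y'' + Q(x) y' + R(x) y = 0 with P(x) = x^2 + 1, Q(x) = x, R(x) = 6, and match powers of x.
Initial conditions: a_0 = -2, a_1 = 3.
Setting the coefficient of each power of x to zero and solving order by order (substituting the coefficients already found):
  x^0: 2 a_2 + 6 a_0 = 0  ->  2 a_2 = -6 a_0 = 12  ->  a_2 = 6
  x^1: 6 a_3 + 7 a_1 = 0  ->  6 a_3 = -7 a_1 = -21  ->  a_3 = -7/2
  x^2: 12 a_4 + 10 a_2 = 0  ->  12 a_4 = -10 a_2 = -60  ->  a_4 = -5
  x^3: 20 a_5 + 15 a_3 = 0  ->  20 a_5 = -15 a_3 = 105/2  ->  a_5 = 21/8
Truncated series: y(x) = -2 + 3 x + 6 x^2 - (7/2) x^3 - 5 x^4 + (21/8) x^5 + O(x^6).

a_0 = -2; a_1 = 3; a_2 = 6; a_3 = -7/2; a_4 = -5; a_5 = 21/8


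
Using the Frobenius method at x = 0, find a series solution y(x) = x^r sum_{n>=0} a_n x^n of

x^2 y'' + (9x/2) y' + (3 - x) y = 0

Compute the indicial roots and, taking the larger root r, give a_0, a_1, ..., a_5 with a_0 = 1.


Write in Frobenius form y'' + (p(x)/x) y' + (q(x)/x^2) y = 0:
  p(x) = 9/2,  q(x) = 3 - x.
Indicial equation: r(r-1) + (9/2) r + (3) = 0 -> roots r_1 = -3/2, r_2 = -2.
Take r = r_1 = -3/2. Let y(x) = x^r sum_{n>=0} a_n x^n with a_0 = 1.
Substitute y = x^r sum a_n x^n and match x^{r+n}. The recurrence is
  D(n) a_n - 1 a_{n-1} = 0,  where D(n) = (r+n)(r+n-1) + (9/2)(r+n) + (3).
  a_n = 1 / D(n) * a_{n-1}.
Since the indicial polynomial factors as (r - r_1)(r - r_2), D(n) = (r_1 + n - r_1)(r_1 + n - r_2) = n(n + 1/2).
Evaluating step by step (a_0 = 1):
  n = 1: D(1) = 1(1 + 1/2) = 3/2; numerator = 1(1) = 1; a_1 = (1)/(3/2) = 2/3
  n = 2: D(2) = 2(2 + 1/2) = 5; numerator = 1(2/3) = 2/3; a_2 = (2/3)/(5) = 2/15
  n = 3: D(3) = 3(3 + 1/2) = 21/2; numerator = 1(2/15) = 2/15; a_3 = (2/15)/(21/2) = 4/315
  n = 4: D(4) = 4(4 + 1/2) = 18; numerator = 1(4/315) = 4/315; a_4 = (4/315)/(18) = 2/2835
  n = 5: D(5) = 5(5 + 1/2) = 55/2; numerator = 1(2/2835) = 2/2835; a_5 = (2/2835)/(55/2) = 4/155925

r = -3/2; a_0 = 1; a_1 = 2/3; a_2 = 2/15; a_3 = 4/315; a_4 = 2/2835; a_5 = 4/155925


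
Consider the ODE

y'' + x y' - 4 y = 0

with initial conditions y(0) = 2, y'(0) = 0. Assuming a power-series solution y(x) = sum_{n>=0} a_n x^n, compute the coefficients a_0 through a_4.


Ansatz: y(x) = sum_{n>=0} a_n x^n, so y'(x) = sum_{n>=1} n a_n x^(n-1) and y''(x) = sum_{n>=2} n(n-1) a_n x^(n-2).
Substitute into P(x) y'' + Q(x) y' + R(x) y = 0 with P(x) = 1, Q(x) = x, R(x) = -4, and match powers of x.
Initial conditions: a_0 = 2, a_1 = 0.
Setting the coefficient of each power of x to zero and solving order by order (substituting the coefficients already found):
  x^0: 2 a_2 - 4 a_0 = 0  ->  2 a_2 = 4 a_0 = 8  ->  a_2 = 4
  x^1: 6 a_3 - 3 a_1 = 0  ->  6 a_3 = 3 a_1 = 0  ->  a_3 = 0
  x^2: 12 a_4 - 2 a_2 = 0  ->  12 a_4 = 2 a_2 = 8  ->  a_4 = 2/3
Truncated series: y(x) = 2 + 4 x^2 + (2/3) x^4 + O(x^5).

a_0 = 2; a_1 = 0; a_2 = 4; a_3 = 0; a_4 = 2/3


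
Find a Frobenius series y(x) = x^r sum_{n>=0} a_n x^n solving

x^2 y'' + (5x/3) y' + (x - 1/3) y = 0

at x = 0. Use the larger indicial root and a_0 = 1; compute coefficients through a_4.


Write in Frobenius form y'' + (p(x)/x) y' + (q(x)/x^2) y = 0:
  p(x) = 5/3,  q(x) = x - 1/3.
Indicial equation: r(r-1) + (5/3) r + (-1/3) = 0 -> roots r_1 = 1/3, r_2 = -1.
Take r = r_1 = 1/3. Let y(x) = x^r sum_{n>=0} a_n x^n with a_0 = 1.
Substitute y = x^r sum a_n x^n and match x^{r+n}. The recurrence is
  D(n) a_n + 1 a_{n-1} = 0,  where D(n) = (r+n)(r+n-1) + (5/3)(r+n) + (-1/3).
  a_n = -1 / D(n) * a_{n-1}.
Since the indicial polynomial factors as (r - r_1)(r - r_2), D(n) = (r_1 + n - r_1)(r_1 + n - r_2) = n(n + 4/3).
Evaluating step by step (a_0 = 1):
  n = 1: D(1) = 1(1 + 4/3) = 7/3; numerator = -1(1) = -1; a_1 = (-1)/(7/3) = -3/7
  n = 2: D(2) = 2(2 + 4/3) = 20/3; numerator = -1(-3/7) = 3/7; a_2 = (3/7)/(20/3) = 9/140
  n = 3: D(3) = 3(3 + 4/3) = 13; numerator = -1(9/140) = -9/140; a_3 = (-9/140)/(13) = -9/1820
  n = 4: D(4) = 4(4 + 4/3) = 64/3; numerator = -1(-9/1820) = 9/1820; a_4 = (9/1820)/(64/3) = 27/116480

r = 1/3; a_0 = 1; a_1 = -3/7; a_2 = 9/140; a_3 = -9/1820; a_4 = 27/116480


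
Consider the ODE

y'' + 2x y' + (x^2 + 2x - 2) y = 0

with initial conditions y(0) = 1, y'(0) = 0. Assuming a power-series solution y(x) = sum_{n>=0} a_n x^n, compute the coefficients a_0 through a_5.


Ansatz: y(x) = sum_{n>=0} a_n x^n, so y'(x) = sum_{n>=1} n a_n x^(n-1) and y''(x) = sum_{n>=2} n(n-1) a_n x^(n-2).
Substitute into P(x) y'' + Q(x) y' + R(x) y = 0 with P(x) = 1, Q(x) = 2x, R(x) = x^2 + 2x - 2, and match powers of x.
Initial conditions: a_0 = 1, a_1 = 0.
Setting the coefficient of each power of x to zero and solving order by order (substituting the coefficients already found):
  x^0: 2 a_2 - 2 a_0 = 0  ->  2 a_2 = 2 a_0 = 2  ->  a_2 = 1
  x^1: 6 a_3 + 2 a_0 = 0  ->  6 a_3 = -2 a_0 = -2  ->  a_3 = -1/3
  x^2: 12 a_4 + 2 a_2 + 2 a_1 + a_0 = 0  ->  12 a_4 = -2 a_2 - 2 a_1 - a_0 = -3  ->  a_4 = -1/4
  x^3: 20 a_5 + 4 a_3 + 2 a_2 + a_1 = 0  ->  20 a_5 = -4 a_3 - 2 a_2 - a_1 = -2/3  ->  a_5 = -1/30
Truncated series: y(x) = 1 + x^2 - (1/3) x^3 - (1/4) x^4 - (1/30) x^5 + O(x^6).

a_0 = 1; a_1 = 0; a_2 = 1; a_3 = -1/3; a_4 = -1/4; a_5 = -1/30


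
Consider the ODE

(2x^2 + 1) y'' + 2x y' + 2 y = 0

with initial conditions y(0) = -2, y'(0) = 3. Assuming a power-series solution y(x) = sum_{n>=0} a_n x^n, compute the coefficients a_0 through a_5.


Ansatz: y(x) = sum_{n>=0} a_n x^n, so y'(x) = sum_{n>=1} n a_n x^(n-1) and y''(x) = sum_{n>=2} n(n-1) a_n x^(n-2).
Substitute into P(x) y'' + Q(x) y' + R(x) y = 0 with P(x) = 2x^2 + 1, Q(x) = 2x, R(x) = 2, and match powers of x.
Initial conditions: a_0 = -2, a_1 = 3.
Setting the coefficient of each power of x to zero and solving order by order (substituting the coefficients already found):
  x^0: 2 a_2 + 2 a_0 = 0  ->  2 a_2 = -2 a_0 = 4  ->  a_2 = 2
  x^1: 6 a_3 + 4 a_1 = 0  ->  6 a_3 = -4 a_1 = -12  ->  a_3 = -2
  x^2: 12 a_4 + 10 a_2 = 0  ->  12 a_4 = -10 a_2 = -20  ->  a_4 = -5/3
  x^3: 20 a_5 + 20 a_3 = 0  ->  20 a_5 = -20 a_3 = 40  ->  a_5 = 2
Truncated series: y(x) = -2 + 3 x + 2 x^2 - 2 x^3 - (5/3) x^4 + 2 x^5 + O(x^6).

a_0 = -2; a_1 = 3; a_2 = 2; a_3 = -2; a_4 = -5/3; a_5 = 2


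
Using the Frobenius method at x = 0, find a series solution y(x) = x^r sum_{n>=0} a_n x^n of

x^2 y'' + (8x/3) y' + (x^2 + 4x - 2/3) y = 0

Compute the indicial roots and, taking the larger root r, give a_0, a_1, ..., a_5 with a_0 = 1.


Write in Frobenius form y'' + (p(x)/x) y' + (q(x)/x^2) y = 0:
  p(x) = 8/3,  q(x) = x^2 + 4x - 2/3.
Indicial equation: r(r-1) + (8/3) r + (-2/3) = 0 -> roots r_1 = 1/3, r_2 = -2.
Take r = r_1 = 1/3. Let y(x) = x^r sum_{n>=0} a_n x^n with a_0 = 1.
Substitute y = x^r sum a_n x^n and match x^{r+n}. The recurrence is
  D(n) a_n + 4 a_{n-1} + 1 a_{n-2} = 0,  where D(n) = (r+n)(r+n-1) + (8/3)(r+n) + (-2/3).
  a_n = [-4 a_{n-1} - 1 a_{n-2}] / D(n).
Since the indicial polynomial factors as (r - r_1)(r - r_2), D(n) = (r_1 + n - r_1)(r_1 + n - r_2) = n(n + 7/3).
Evaluating step by step (a_0 = 1):
  n = 1: D(1) = 1(1 + 7/3) = 10/3; numerator = -4(1) = -4; a_1 = (-4)/(10/3) = -6/5
  n = 2: D(2) = 2(2 + 7/3) = 26/3; numerator = -4(-6/5) - 1(1) = 19/5; a_2 = (19/5)/(26/3) = 57/130
  n = 3: D(3) = 3(3 + 7/3) = 16; numerator = -4(57/130) - 1(-6/5) = -36/65; a_3 = (-36/65)/(16) = -9/260
  n = 4: D(4) = 4(4 + 7/3) = 76/3; numerator = -4(-9/260) - 1(57/130) = -3/10; a_4 = (-3/10)/(76/3) = -9/760
  n = 5: D(5) = 5(5 + 7/3) = 110/3; numerator = -4(-9/760) - 1(-9/260) = 81/988; a_5 = (81/988)/(110/3) = 243/108680

r = 1/3; a_0 = 1; a_1 = -6/5; a_2 = 57/130; a_3 = -9/260; a_4 = -9/760; a_5 = 243/108680


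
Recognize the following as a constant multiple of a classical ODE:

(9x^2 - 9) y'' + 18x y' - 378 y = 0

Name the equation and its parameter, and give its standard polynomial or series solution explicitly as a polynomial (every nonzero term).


All three coefficients share the factor -9; dividing through by -9 gives  (1 - x^2) y'' - 2x y' + 42 y = 0.
This matches the Legendre equation (1 - x^2) y'' - 2x y' + n(n+1) y = 0 (note the -2x y' term) with n(n+1) = 42, so n = 6; the polynomial solution is P_6(x).
With y = sum_k a_k x^k, matching x^k gives (k+2)(k+1) a_{k+2} = [k(k+1) - n(n+1)] a_k = (k - 6)(k + 7) a_k. The right side vanishes at k = 6, so the series with the parity of 6 terminates at degree 6.
Standard normalization (P_n(1) = 1): leading coefficient (2n)!/(2^n (n!)^2) = 479001600/(64*518400) = 231/16, so a_6 = 231/16. Work downward with a_k = (k+1)(k+2) a_{k+2} / ((k - 6)(k + 7)):
  a_4 = (5)(6)(231/16) / ((4 - 6)(4 + 7)) = (3465/8)/(-22) = -315/16
  a_2 = (3)(4)(-315/16) / ((2 - 6)(2 + 7)) = (-945/4)/(-36) = 105/16
  a_0 = (1)(2)(105/16) / ((0 - 6)(0 + 7)) = (105/8)/(-42) = -5/16
Hence P_6(x) = 231 x^6/16 - 315 x^4/16 + 105 x^2/16 - 5/16.

P_6(x); series = 231 x^6/16 - 315 x^4/16 + 105 x^2/16 - 5/16


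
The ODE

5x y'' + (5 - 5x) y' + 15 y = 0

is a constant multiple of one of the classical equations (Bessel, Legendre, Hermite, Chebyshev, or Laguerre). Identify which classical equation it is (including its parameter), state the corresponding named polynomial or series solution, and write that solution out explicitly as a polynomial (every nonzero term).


All three coefficients share the factor 5; dividing through by 5 gives  x y'' + (1 - x) y' + 3 y = 0.
This matches the Laguerre equation x y'' + (1 - x) y' + n y = 0 with n = 3; the polynomial solution is L_3(x).
With y = sum_k a_k x^k, matching x^k gives (k+1)k a_{k+1} + (k+1) a_{k+1} - k a_k + n a_k = 0, i.e. (k+1)^2 a_{k+1} = (k - n) a_k = (k - 3) a_k. The right side vanishes at k = 3, so the series terminates at degree 3.
Standard normalization L_n(0) = 1 gives a_0 = 1. Work upward with a_{k+1} = (k - 3) a_k / (k+1)^2:
  a_1 = (0 - 3)(1) / 1^2 = -3/1 = -3
  a_2 = (1 - 3)(-3) / 2^2 = 6/4 = 3/2
  a_3 = (2 - 3)(3/2) / 3^2 = (-3/2)/9 = -1/6
Hence L_3(x) = -x^3/6 + 3 x^2/2 - 3 x + 1.

L_3(x); series = -x^3/6 + 3 x^2/2 - 3 x + 1


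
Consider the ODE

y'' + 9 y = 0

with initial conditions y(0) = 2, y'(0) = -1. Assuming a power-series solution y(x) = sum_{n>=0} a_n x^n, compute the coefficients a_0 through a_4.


Ansatz: y(x) = sum_{n>=0} a_n x^n, so y'(x) = sum_{n>=1} n a_n x^(n-1) and y''(x) = sum_{n>=2} n(n-1) a_n x^(n-2).
Substitute into P(x) y'' + Q(x) y' + R(x) y = 0 with P(x) = 1, Q(x) = 0, R(x) = 9, and match powers of x.
Initial conditions: a_0 = 2, a_1 = -1.
Setting the coefficient of each power of x to zero and solving order by order (substituting the coefficients already found):
  x^0: 2 a_2 + 9 a_0 = 0  ->  2 a_2 = -9 a_0 = -18  ->  a_2 = -9
  x^1: 6 a_3 + 9 a_1 = 0  ->  6 a_3 = -9 a_1 = 9  ->  a_3 = 3/2
  x^2: 12 a_4 + 9 a_2 = 0  ->  12 a_4 = -9 a_2 = 81  ->  a_4 = 27/4
Truncated series: y(x) = 2 - x - 9 x^2 + (3/2) x^3 + (27/4) x^4 + O(x^5).

a_0 = 2; a_1 = -1; a_2 = -9; a_3 = 3/2; a_4 = 27/4


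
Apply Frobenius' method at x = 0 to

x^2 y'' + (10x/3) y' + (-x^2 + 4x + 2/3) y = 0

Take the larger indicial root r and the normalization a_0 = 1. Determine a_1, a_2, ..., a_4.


Write in Frobenius form y'' + (p(x)/x) y' + (q(x)/x^2) y = 0:
  p(x) = 10/3,  q(x) = -x^2 + 4x + 2/3.
Indicial equation: r(r-1) + (10/3) r + (2/3) = 0 -> roots r_1 = -1/3, r_2 = -2.
Take r = r_1 = -1/3. Let y(x) = x^r sum_{n>=0} a_n x^n with a_0 = 1.
Substitute y = x^r sum a_n x^n and match x^{r+n}. The recurrence is
  D(n) a_n + 4 a_{n-1} - 1 a_{n-2} = 0,  where D(n) = (r+n)(r+n-1) + (10/3)(r+n) + (2/3).
  a_n = [-4 a_{n-1} + 1 a_{n-2}] / D(n).
Since the indicial polynomial factors as (r - r_1)(r - r_2), D(n) = (r_1 + n - r_1)(r_1 + n - r_2) = n(n + 5/3).
Evaluating step by step (a_0 = 1):
  n = 1: D(1) = 1(1 + 5/3) = 8/3; numerator = -4(1) = -4; a_1 = (-4)/(8/3) = -3/2
  n = 2: D(2) = 2(2 + 5/3) = 22/3; numerator = -4(-3/2) + 1(1) = 7; a_2 = (7)/(22/3) = 21/22
  n = 3: D(3) = 3(3 + 5/3) = 14; numerator = -4(21/22) + 1(-3/2) = -117/22; a_3 = (-117/22)/(14) = -117/308
  n = 4: D(4) = 4(4 + 5/3) = 68/3; numerator = -4(-117/308) + 1(21/22) = 381/154; a_4 = (381/154)/(68/3) = 1143/10472

r = -1/3; a_0 = 1; a_1 = -3/2; a_2 = 21/22; a_3 = -117/308; a_4 = 1143/10472


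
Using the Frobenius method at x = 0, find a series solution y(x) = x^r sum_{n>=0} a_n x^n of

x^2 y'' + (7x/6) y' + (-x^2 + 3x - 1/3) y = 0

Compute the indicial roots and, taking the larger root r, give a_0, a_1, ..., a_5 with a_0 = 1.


Write in Frobenius form y'' + (p(x)/x) y' + (q(x)/x^2) y = 0:
  p(x) = 7/6,  q(x) = -x^2 + 3x - 1/3.
Indicial equation: r(r-1) + (7/6) r + (-1/3) = 0 -> roots r_1 = 1/2, r_2 = -2/3.
Take r = r_1 = 1/2. Let y(x) = x^r sum_{n>=0} a_n x^n with a_0 = 1.
Substitute y = x^r sum a_n x^n and match x^{r+n}. The recurrence is
  D(n) a_n + 3 a_{n-1} - 1 a_{n-2} = 0,  where D(n) = (r+n)(r+n-1) + (7/6)(r+n) + (-1/3).
  a_n = [-3 a_{n-1} + 1 a_{n-2}] / D(n).
Since the indicial polynomial factors as (r - r_1)(r - r_2), D(n) = (r_1 + n - r_1)(r_1 + n - r_2) = n(n + 7/6).
Evaluating step by step (a_0 = 1):
  n = 1: D(1) = 1(1 + 7/6) = 13/6; numerator = -3(1) = -3; a_1 = (-3)/(13/6) = -18/13
  n = 2: D(2) = 2(2 + 7/6) = 19/3; numerator = -3(-18/13) + 1(1) = 67/13; a_2 = (67/13)/(19/3) = 201/247
  n = 3: D(3) = 3(3 + 7/6) = 25/2; numerator = -3(201/247) + 1(-18/13) = -945/247; a_3 = (-945/247)/(25/2) = -378/1235
  n = 4: D(4) = 4(4 + 7/6) = 62/3; numerator = -3(-378/1235) + 1(201/247) = 2139/1235; a_4 = (2139/1235)/(62/3) = 207/2470
  n = 5: D(5) = 5(5 + 7/6) = 185/6; numerator = -3(207/2470) + 1(-378/1235) = -1377/2470; a_5 = (-1377/2470)/(185/6) = -4131/228475

r = 1/2; a_0 = 1; a_1 = -18/13; a_2 = 201/247; a_3 = -378/1235; a_4 = 207/2470; a_5 = -4131/228475


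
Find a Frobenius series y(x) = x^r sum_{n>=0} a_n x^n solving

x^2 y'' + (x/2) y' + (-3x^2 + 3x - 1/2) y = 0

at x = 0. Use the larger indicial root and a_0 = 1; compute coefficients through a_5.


Write in Frobenius form y'' + (p(x)/x) y' + (q(x)/x^2) y = 0:
  p(x) = 1/2,  q(x) = -3x^2 + 3x - 1/2.
Indicial equation: r(r-1) + (1/2) r + (-1/2) = 0 -> roots r_1 = 1, r_2 = -1/2.
Take r = r_1 = 1. Let y(x) = x^r sum_{n>=0} a_n x^n with a_0 = 1.
Substitute y = x^r sum a_n x^n and match x^{r+n}. The recurrence is
  D(n) a_n + 3 a_{n-1} - 3 a_{n-2} = 0,  where D(n) = (r+n)(r+n-1) + (1/2)(r+n) + (-1/2).
  a_n = [-3 a_{n-1} + 3 a_{n-2}] / D(n).
Since the indicial polynomial factors as (r - r_1)(r - r_2), D(n) = (r_1 + n - r_1)(r_1 + n - r_2) = n(n + 3/2).
Evaluating step by step (a_0 = 1):
  n = 1: D(1) = 1(1 + 3/2) = 5/2; numerator = -3(1) = -3; a_1 = (-3)/(5/2) = -6/5
  n = 2: D(2) = 2(2 + 3/2) = 7; numerator = -3(-6/5) + 3(1) = 33/5; a_2 = (33/5)/(7) = 33/35
  n = 3: D(3) = 3(3 + 3/2) = 27/2; numerator = -3(33/35) + 3(-6/5) = -45/7; a_3 = (-45/7)/(27/2) = -10/21
  n = 4: D(4) = 4(4 + 3/2) = 22; numerator = -3(-10/21) + 3(33/35) = 149/35; a_4 = (149/35)/(22) = 149/770
  n = 5: D(5) = 5(5 + 3/2) = 65/2; numerator = -3(149/770) + 3(-10/21) = -221/110; a_5 = (-221/110)/(65/2) = -17/275

r = 1; a_0 = 1; a_1 = -6/5; a_2 = 33/35; a_3 = -10/21; a_4 = 149/770; a_5 = -17/275


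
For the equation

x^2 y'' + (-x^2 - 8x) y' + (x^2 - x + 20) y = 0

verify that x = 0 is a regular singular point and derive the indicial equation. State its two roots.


Divide by x^2 to reach normal form y'' + P_1(x) y' + P_2(x) y = 0 with P_1(x) = -1 - 8/x and P_2(x) = 1 - 1/x + 20/x^2.
x = 0 is a singular point because the y'-coefficient -1 - 8/x has a pole at x = 0 and the y-coefficient 1 - 1/x + 20/x^2 has a pole at x = 0.
It is a regular singular point because x P_1(x) = p(x) = -x - 8 and x^2 P_2(x) = q(x) = x^2 - x + 20 are polynomials, hence analytic at x = 0.
p(0) = -8,  q(0) = 20.
Indicial equation: r(r-1) + p(0) r + q(0) = 0, i.e. r^2 + (p(0) - 1) r + q(0) = 0, i.e. r^2 - 9 r + 20 = 0.
Discriminant: (-9)^2 - 4(20) = 1, so r = (9 ± 1)/2.
Solving: r_1 = 5, r_2 = 4.

indicial: r^2 - 9 r + 20 = 0; roots r_1 = 5, r_2 = 4


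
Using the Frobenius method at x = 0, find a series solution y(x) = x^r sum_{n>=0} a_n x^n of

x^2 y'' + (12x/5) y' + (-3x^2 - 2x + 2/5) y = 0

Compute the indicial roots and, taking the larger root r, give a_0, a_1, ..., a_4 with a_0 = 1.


Write in Frobenius form y'' + (p(x)/x) y' + (q(x)/x^2) y = 0:
  p(x) = 12/5,  q(x) = -3x^2 - 2x + 2/5.
Indicial equation: r(r-1) + (12/5) r + (2/5) = 0 -> roots r_1 = -2/5, r_2 = -1.
Take r = r_1 = -2/5. Let y(x) = x^r sum_{n>=0} a_n x^n with a_0 = 1.
Substitute y = x^r sum a_n x^n and match x^{r+n}. The recurrence is
  D(n) a_n - 2 a_{n-1} - 3 a_{n-2} = 0,  where D(n) = (r+n)(r+n-1) + (12/5)(r+n) + (2/5).
  a_n = [2 a_{n-1} + 3 a_{n-2}] / D(n).
Since the indicial polynomial factors as (r - r_1)(r - r_2), D(n) = (r_1 + n - r_1)(r_1 + n - r_2) = n(n + 3/5).
Evaluating step by step (a_0 = 1):
  n = 1: D(1) = 1(1 + 3/5) = 8/5; numerator = 2(1) = 2; a_1 = (2)/(8/5) = 5/4
  n = 2: D(2) = 2(2 + 3/5) = 26/5; numerator = 2(5/4) + 3(1) = 11/2; a_2 = (11/2)/(26/5) = 55/52
  n = 3: D(3) = 3(3 + 3/5) = 54/5; numerator = 2(55/52) + 3(5/4) = 305/52; a_3 = (305/52)/(54/5) = 1525/2808
  n = 4: D(4) = 4(4 + 3/5) = 92/5; numerator = 2(1525/2808) + 3(55/52) = 115/27; a_4 = (115/27)/(92/5) = 25/108

r = -2/5; a_0 = 1; a_1 = 5/4; a_2 = 55/52; a_3 = 1525/2808; a_4 = 25/108


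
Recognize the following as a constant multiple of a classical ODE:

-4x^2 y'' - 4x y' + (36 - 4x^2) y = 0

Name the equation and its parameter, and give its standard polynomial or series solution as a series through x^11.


All three coefficients share the factor -4; dividing through by -4 gives  x^2 y'' + x y' + (x^2 - 9) y = 0.
This matches the Bessel equation x^2 y'' + x y' + (x^2 - nu^2) y = 0 with nu^2 = 9, so nu = 3; the solution bounded at x = 0 is J_3(x).
Frobenius at x = 0: indicial roots ±nu; for r = nu the recurrence k(k + 2nu) c_k = -c_{k-2} gives the standard series J_nu(x) = sum_{k>=0} (-1)^k / (k! (k+nu)!) (x/2)^(2k+nu). Evaluate the first 5 terms:
  k = 0: (-1)^0 / (0! * 3! * 2^3) x^3 = 1/(1*6*8) x^3 = (1/48) x^3
  k = 1: (-1)^1 / (1! * 4! * 2^5) x^5 = -1/(1*24*32) x^5 = (-1/768) x^5
  k = 2: (-1)^2 / (2! * 5! * 2^7) x^7 = 1/(2*120*128) x^7 = (1/30720) x^7
  k = 3: (-1)^3 / (3! * 6! * 2^9) x^9 = -1/(6*720*512) x^9 = (-1/2211840) x^9
  k = 4: (-1)^4 / (4! * 7! * 2^11) x^11 = 1/(24*5040*2048) x^11 = (1/247726080) x^11
Hence J_3(x) = x^11/247726080 - x^9/2211840 + x^7/30720 - x^5/768 + x^3/48 + ....

J_3(x); series = x^11/247726080 - x^9/2211840 + x^7/30720 - x^5/768 + x^3/48


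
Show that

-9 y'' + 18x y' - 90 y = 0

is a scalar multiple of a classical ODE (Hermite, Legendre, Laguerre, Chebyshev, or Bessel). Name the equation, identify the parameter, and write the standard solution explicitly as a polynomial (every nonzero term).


All three coefficients share the factor -9; dividing through by -9 gives  y'' - 2x y' + 10 y = 0.
This matches the Hermite equation y'' - 2x y' + 2n y = 0 with 2n = 10, so n = 5; the polynomial solution is H_5(x).
With y = sum_k a_k x^k, matching x^k gives (k+2)(k+1) a_{k+2} = 2(k - n) a_k = 2(k - 5) a_k. The right side vanishes at k = 5, so the series with the parity of 5 terminates at degree 5.
Standard normalization: leading coefficient of H_n is 2^n, so a_5 = 2^5 = 32. Work downward with a_k = (k+1)(k+2) a_{k+2} / (2(k - n)):
  a_3 = (4)(5)(32) / (2(3 - 5)) = 640/(-4) = -160
  a_1 = (2)(3)(-160) / (2(1 - 5)) = -960/(-8) = 120
Hence H_5(x) = 32 x^5 - 160 x^3 + 120 x.

H_5(x); series = 32 x^5 - 160 x^3 + 120 x


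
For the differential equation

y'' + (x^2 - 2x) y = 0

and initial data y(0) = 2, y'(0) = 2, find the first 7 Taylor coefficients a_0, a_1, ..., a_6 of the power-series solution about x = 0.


Ansatz: y(x) = sum_{n>=0} a_n x^n, so y'(x) = sum_{n>=1} n a_n x^(n-1) and y''(x) = sum_{n>=2} n(n-1) a_n x^(n-2).
Substitute into P(x) y'' + Q(x) y' + R(x) y = 0 with P(x) = 1, Q(x) = 0, R(x) = x^2 - 2x, and match powers of x.
Initial conditions: a_0 = 2, a_1 = 2.
Setting the coefficient of each power of x to zero and solving order by order (substituting the coefficients already found):
  x^0: 2 a_2 = 0  ->  a_2 = 0
  x^1: 6 a_3 - 2 a_0 = 0  ->  6 a_3 = 2 a_0 = 4  ->  a_3 = 2/3
  x^2: 12 a_4 - 2 a_1 + a_0 = 0  ->  12 a_4 = 2 a_1 - a_0 = 2  ->  a_4 = 1/6
  x^3: 20 a_5 - 2 a_2 + a_1 = 0  ->  20 a_5 = 2 a_2 - a_1 = -2  ->  a_5 = -1/10
  x^4: 30 a_6 - 2 a_3 + a_2 = 0  ->  30 a_6 = 2 a_3 - a_2 = 4/3  ->  a_6 = 2/45
Truncated series: y(x) = 2 + 2 x + (2/3) x^3 + (1/6) x^4 - (1/10) x^5 + (2/45) x^6 + O(x^7).

a_0 = 2; a_1 = 2; a_2 = 0; a_3 = 2/3; a_4 = 1/6; a_5 = -1/10; a_6 = 2/45


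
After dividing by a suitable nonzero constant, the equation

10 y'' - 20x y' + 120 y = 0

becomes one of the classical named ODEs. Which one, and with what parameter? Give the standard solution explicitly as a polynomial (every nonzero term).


All three coefficients share the factor 10; dividing through by 10 gives  y'' - 2x y' + 12 y = 0.
This matches the Hermite equation y'' - 2x y' + 2n y = 0 with 2n = 12, so n = 6; the polynomial solution is H_6(x).
With y = sum_k a_k x^k, matching x^k gives (k+2)(k+1) a_{k+2} = 2(k - n) a_k = 2(k - 6) a_k. The right side vanishes at k = 6, so the series with the parity of 6 terminates at degree 6.
Standard normalization: leading coefficient of H_n is 2^n, so a_6 = 2^6 = 64. Work downward with a_k = (k+1)(k+2) a_{k+2} / (2(k - n)):
  a_4 = (5)(6)(64) / (2(4 - 6)) = 1920/(-4) = -480
  a_2 = (3)(4)(-480) / (2(2 - 6)) = -5760/(-8) = 720
  a_0 = (1)(2)(720) / (2(0 - 6)) = 1440/(-12) = -120
Hence H_6(x) = 64 x^6 - 480 x^4 + 720 x^2 - 120.

H_6(x); series = 64 x^6 - 480 x^4 + 720 x^2 - 120


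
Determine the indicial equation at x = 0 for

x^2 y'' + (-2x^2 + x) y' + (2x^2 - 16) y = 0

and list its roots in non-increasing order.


Divide by x^2 to reach normal form y'' + P_1(x) y' + P_2(x) y = 0 with P_1(x) = -2 + 1/x and P_2(x) = 2 - 16/x^2.
x = 0 is a singular point because the y'-coefficient -2 + 1/x has a pole at x = 0 and the y-coefficient 2 - 16/x^2 has a pole at x = 0.
It is a regular singular point because x P_1(x) = p(x) = 1 - 2x and x^2 P_2(x) = q(x) = 2x^2 - 16 are polynomials, hence analytic at x = 0.
p(0) = 1,  q(0) = -16.
Indicial equation: r(r-1) + p(0) r + q(0) = 0, i.e. r^2 + (p(0) - 1) r + q(0) = 0, i.e. r^2 - 16 = 0.
Discriminant: (0)^2 - 4(-16) = 64, so r = (0 ± 8)/2.
Solving: r_1 = 4, r_2 = -4.

indicial: r^2 - 16 = 0; roots r_1 = 4, r_2 = -4
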